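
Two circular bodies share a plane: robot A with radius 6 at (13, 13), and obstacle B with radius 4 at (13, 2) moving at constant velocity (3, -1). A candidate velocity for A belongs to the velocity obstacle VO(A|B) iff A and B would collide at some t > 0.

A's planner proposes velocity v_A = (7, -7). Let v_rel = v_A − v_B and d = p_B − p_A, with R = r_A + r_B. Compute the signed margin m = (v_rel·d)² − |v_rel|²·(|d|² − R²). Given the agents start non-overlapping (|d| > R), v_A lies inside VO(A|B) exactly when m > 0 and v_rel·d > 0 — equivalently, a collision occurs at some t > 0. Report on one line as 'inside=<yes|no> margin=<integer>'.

d = (0, -11),  |d|² = 121;  R = 6+4 = 10,  c = 121−10² = 21
v_rel = (4, -6),  |v_rel|² = 52;  v_rel·d = (4)·(0) + (-6)·(-11) = 66
52·t² − 132·t + 21 = 0  ⇒  m = 66² − 52·21 = 3264
m = 3264 > 0,  v_rel·d = 66 > 0  ⇒  inside

inside=yes margin=3264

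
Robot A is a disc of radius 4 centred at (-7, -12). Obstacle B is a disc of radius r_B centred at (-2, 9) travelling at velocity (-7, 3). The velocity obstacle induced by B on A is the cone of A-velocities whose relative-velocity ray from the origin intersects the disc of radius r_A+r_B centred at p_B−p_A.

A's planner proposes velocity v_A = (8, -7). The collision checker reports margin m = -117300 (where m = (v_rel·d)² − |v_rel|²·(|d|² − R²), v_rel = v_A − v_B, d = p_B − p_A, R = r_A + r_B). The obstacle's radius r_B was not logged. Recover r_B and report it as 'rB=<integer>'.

m = -117300
d = (5, 21);  v_rel = (15, -10),  |v_rel|² = 325
v_rel×d = (15)·(21) − (-10)·(5) = 365
since m = R²·325 − 365²:  R² = (133225 + -117300) / 325 = 49
R = √49 = 7  ⇒  r_B = 7 − 4 = 3

rB=3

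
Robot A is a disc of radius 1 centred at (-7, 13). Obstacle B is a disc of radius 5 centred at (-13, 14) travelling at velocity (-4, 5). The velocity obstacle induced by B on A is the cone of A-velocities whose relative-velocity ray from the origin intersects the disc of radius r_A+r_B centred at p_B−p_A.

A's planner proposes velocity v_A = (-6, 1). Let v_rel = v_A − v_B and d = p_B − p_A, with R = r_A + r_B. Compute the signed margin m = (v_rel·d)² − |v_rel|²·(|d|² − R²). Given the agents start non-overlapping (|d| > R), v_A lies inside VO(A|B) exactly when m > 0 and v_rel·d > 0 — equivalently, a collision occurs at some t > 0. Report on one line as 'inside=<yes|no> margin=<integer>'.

d = (-6, 1),  |d|² = 37;  R = 1+5 = 6,  c = 37−6² = 1
v_rel = (-2, -4),  |v_rel|² = 20;  v_rel·d = (-2)·(-6) + (-4)·(1) = 8
20·t² − 16·t + 1 = 0  ⇒  m = 8² − 20·1 = 44
m = 44 > 0,  v_rel·d = 8 > 0  ⇒  inside

inside=yes margin=44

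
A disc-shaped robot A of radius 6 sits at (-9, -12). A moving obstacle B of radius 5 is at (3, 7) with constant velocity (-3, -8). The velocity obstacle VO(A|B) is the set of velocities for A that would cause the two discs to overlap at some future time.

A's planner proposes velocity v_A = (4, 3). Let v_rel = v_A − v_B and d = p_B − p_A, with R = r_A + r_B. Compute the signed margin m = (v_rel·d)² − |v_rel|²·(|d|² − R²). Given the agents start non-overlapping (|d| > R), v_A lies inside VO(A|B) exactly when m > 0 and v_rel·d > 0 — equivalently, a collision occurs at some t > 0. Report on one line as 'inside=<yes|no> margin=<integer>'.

d = (12, 19),  |d|² = 505;  R = 6+5 = 11,  c = 505−11² = 384
v_rel = (7, 11),  |v_rel|² = 170;  v_rel·d = (7)·(12) + (11)·(19) = 293
170·t² − 586·t + 384 = 0  ⇒  m = 293² − 170·384 = 20569
m = 20569 > 0,  v_rel·d = 293 > 0  ⇒  inside

inside=yes margin=20569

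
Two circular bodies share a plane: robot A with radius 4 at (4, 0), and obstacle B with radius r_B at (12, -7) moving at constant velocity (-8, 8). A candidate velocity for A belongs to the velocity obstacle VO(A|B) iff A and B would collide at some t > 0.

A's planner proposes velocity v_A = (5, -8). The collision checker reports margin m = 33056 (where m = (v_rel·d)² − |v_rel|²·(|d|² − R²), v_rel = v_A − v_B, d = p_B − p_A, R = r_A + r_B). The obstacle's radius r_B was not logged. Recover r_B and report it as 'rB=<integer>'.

m = 33056
d = (8, -7);  v_rel = (13, -16),  |v_rel|² = 425
v_rel×d = (13)·(-7) − (-16)·(8) = 37
since m = R²·425 − 37²:  R² = (1369 + 33056) / 425 = 81
R = √81 = 9  ⇒  r_B = 9 − 4 = 5

rB=5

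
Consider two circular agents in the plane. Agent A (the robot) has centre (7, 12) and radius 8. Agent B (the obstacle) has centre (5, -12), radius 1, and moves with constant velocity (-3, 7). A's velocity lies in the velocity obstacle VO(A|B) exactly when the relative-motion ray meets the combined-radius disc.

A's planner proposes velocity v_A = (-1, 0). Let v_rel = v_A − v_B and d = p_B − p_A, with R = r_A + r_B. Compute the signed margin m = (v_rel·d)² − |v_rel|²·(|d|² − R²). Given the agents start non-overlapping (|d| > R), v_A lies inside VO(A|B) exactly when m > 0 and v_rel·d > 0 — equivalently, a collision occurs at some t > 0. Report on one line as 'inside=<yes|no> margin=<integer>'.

d = (-2, -24),  |d|² = 580;  R = 8+1 = 9,  c = 580−9² = 499
v_rel = (2, -7),  |v_rel|² = 53;  v_rel·d = (2)·(-2) + (-7)·(-24) = 164
53·t² − 328·t + 499 = 0  ⇒  m = 164² − 53·499 = 449
m = 449 > 0,  v_rel·d = 164 > 0  ⇒  inside

inside=yes margin=449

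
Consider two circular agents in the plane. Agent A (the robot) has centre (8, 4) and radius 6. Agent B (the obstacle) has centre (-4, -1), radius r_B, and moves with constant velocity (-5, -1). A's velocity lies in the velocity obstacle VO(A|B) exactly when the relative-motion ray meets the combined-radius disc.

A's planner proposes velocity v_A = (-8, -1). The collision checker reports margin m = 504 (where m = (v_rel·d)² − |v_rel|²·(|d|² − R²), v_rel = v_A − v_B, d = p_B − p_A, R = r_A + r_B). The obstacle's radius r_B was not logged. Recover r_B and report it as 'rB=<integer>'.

m = 504
d = (-12, -5);  v_rel = (-3, 0),  |v_rel|² = 9
v_rel×d = (-3)·(-5) − (0)·(-12) = 15
since m = R²·9 − 15²:  R² = (225 + 504) / 9 = 81
R = √81 = 9  ⇒  r_B = 9 − 6 = 3

rB=3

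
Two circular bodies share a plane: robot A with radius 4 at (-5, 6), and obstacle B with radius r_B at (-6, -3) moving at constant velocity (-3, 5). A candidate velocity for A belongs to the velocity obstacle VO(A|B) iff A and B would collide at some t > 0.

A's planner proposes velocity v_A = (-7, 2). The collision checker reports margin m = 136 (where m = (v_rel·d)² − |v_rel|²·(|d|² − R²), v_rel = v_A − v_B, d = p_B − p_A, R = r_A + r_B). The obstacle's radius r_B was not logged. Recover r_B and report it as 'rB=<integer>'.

m = 136
d = (-1, -9);  v_rel = (-4, -3),  |v_rel|² = 25
v_rel×d = (-4)·(-9) − (-3)·(-1) = 33
since m = R²·25 − 33²:  R² = (1089 + 136) / 25 = 49
R = √49 = 7  ⇒  r_B = 7 − 4 = 3

rB=3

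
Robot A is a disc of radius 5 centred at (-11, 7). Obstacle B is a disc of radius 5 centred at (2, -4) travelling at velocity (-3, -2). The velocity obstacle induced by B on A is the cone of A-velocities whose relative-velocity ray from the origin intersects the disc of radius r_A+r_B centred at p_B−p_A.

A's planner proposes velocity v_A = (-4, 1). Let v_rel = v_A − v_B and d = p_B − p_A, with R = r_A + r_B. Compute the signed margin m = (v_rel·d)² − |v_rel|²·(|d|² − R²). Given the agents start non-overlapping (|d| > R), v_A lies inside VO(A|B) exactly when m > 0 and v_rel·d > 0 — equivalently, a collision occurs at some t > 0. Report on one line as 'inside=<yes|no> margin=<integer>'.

d = (13, -11),  |d|² = 290;  R = 5+5 = 10,  c = 290−10² = 190
v_rel = (-1, 3),  |v_rel|² = 10;  v_rel·d = (-1)·(13) + (3)·(-11) = -46
10·t² + 92·t + 190 = 0  ⇒  m = (-46)² − 10·190 = 216
m = 216 > 0,  v_rel·d = -46 < 0  ⇒  outside

inside=no margin=216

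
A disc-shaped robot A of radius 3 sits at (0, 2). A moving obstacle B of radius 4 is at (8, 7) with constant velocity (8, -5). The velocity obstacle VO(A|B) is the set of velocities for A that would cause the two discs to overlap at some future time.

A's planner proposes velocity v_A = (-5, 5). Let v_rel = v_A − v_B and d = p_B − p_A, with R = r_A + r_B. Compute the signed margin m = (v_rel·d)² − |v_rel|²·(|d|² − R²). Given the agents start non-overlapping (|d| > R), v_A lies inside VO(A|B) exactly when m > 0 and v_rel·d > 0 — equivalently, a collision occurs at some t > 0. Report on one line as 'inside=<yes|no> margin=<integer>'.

d = (8, 5),  |d|² = 89;  R = 3+4 = 7,  c = 89−7² = 40
v_rel = (-13, 10),  |v_rel|² = 269;  v_rel·d = (-13)·(8) + (10)·(5) = -54
269·t² + 108·t + 40 = 0  ⇒  m = (-54)² − 269·40 = -7844
m = -7844 < 0,  v_rel·d = -54 < 0  ⇒  outside

inside=no margin=-7844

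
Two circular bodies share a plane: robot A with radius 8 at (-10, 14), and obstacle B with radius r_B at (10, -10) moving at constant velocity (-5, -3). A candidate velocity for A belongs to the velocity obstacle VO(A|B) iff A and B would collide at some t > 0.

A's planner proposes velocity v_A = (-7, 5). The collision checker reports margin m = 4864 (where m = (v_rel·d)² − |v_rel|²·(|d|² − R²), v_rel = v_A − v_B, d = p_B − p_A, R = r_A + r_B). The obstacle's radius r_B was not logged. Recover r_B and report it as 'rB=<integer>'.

m = 4864
d = (20, -24);  v_rel = (-2, 8),  |v_rel|² = 68
v_rel×d = (-2)·(-24) − (8)·(20) = -112
since m = R²·68 − (-112)²:  R² = (12544 + 4864) / 68 = 256
R = √256 = 16  ⇒  r_B = 16 − 8 = 8

rB=8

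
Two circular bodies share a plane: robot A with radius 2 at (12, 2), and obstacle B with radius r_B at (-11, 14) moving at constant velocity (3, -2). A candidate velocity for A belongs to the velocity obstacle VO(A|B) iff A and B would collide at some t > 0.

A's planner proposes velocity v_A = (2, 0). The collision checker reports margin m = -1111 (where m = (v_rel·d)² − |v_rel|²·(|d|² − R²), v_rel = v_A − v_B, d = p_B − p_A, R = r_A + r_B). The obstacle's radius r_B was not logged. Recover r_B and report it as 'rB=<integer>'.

m = -1111
d = (-23, 12);  v_rel = (-1, 2),  |v_rel|² = 5
v_rel×d = (-1)·(12) − (2)·(-23) = 34
since m = R²·5 − 34²:  R² = (1156 + -1111) / 5 = 9
R = √9 = 3  ⇒  r_B = 3 − 2 = 1

rB=1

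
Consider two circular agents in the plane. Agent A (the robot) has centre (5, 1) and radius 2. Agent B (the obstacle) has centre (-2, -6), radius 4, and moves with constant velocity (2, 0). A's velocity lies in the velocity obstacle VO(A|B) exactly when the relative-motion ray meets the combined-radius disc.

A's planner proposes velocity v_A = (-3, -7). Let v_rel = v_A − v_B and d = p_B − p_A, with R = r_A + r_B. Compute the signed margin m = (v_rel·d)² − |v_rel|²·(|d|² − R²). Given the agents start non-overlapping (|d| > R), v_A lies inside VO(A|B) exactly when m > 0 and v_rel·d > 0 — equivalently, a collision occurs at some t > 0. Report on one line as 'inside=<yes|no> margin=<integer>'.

d = (-7, -7),  |d|² = 98;  R = 2+4 = 6,  c = 98−6² = 62
v_rel = (-5, -7),  |v_rel|² = 74;  v_rel·d = (-5)·(-7) + (-7)·(-7) = 84
74·t² − 168·t + 62 = 0  ⇒  m = 84² − 74·62 = 2468
m = 2468 > 0,  v_rel·d = 84 > 0  ⇒  inside

inside=yes margin=2468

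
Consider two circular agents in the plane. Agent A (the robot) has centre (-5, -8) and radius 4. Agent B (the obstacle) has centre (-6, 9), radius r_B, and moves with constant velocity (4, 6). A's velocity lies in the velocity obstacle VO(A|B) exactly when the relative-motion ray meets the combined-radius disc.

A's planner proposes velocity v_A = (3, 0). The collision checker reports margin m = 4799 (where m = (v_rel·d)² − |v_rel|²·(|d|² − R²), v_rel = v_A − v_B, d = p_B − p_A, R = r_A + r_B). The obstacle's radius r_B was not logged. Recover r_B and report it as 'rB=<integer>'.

m = 4799
d = (-1, 17);  v_rel = (-1, -6),  |v_rel|² = 37
v_rel×d = (-1)·(17) − (-6)·(-1) = -23
since m = R²·37 − (-23)²:  R² = (529 + 4799) / 37 = 144
R = √144 = 12  ⇒  r_B = 12 − 4 = 8

rB=8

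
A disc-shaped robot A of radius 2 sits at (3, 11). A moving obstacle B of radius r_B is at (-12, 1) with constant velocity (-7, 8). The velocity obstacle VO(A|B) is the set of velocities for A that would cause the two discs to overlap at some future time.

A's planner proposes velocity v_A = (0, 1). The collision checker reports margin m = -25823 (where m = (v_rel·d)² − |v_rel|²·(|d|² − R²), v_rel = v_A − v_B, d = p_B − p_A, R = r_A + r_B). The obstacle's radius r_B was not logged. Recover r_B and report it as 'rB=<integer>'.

m = -25823
d = (-15, -10);  v_rel = (7, -7),  |v_rel|² = 98
v_rel×d = (7)·(-10) − (-7)·(-15) = -175
since m = R²·98 − (-175)²:  R² = (30625 + -25823) / 98 = 49
R = √49 = 7  ⇒  r_B = 7 − 2 = 5

rB=5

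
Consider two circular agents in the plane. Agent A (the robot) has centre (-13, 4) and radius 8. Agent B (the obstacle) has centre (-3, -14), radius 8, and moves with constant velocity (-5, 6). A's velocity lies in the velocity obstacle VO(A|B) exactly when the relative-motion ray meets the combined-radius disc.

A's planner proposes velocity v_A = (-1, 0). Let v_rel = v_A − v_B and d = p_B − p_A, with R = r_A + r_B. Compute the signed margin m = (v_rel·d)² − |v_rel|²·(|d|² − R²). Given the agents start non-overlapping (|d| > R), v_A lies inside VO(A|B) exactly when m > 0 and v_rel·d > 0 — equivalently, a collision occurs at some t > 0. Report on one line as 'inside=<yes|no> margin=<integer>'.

d = (10, -18),  |d|² = 424;  R = 8+8 = 16,  c = 424−16² = 168
v_rel = (4, -6),  |v_rel|² = 52;  v_rel·d = (4)·(10) + (-6)·(-18) = 148
52·t² − 296·t + 168 = 0  ⇒  m = 148² − 52·168 = 13168
m = 13168 > 0,  v_rel·d = 148 > 0  ⇒  inside

inside=yes margin=13168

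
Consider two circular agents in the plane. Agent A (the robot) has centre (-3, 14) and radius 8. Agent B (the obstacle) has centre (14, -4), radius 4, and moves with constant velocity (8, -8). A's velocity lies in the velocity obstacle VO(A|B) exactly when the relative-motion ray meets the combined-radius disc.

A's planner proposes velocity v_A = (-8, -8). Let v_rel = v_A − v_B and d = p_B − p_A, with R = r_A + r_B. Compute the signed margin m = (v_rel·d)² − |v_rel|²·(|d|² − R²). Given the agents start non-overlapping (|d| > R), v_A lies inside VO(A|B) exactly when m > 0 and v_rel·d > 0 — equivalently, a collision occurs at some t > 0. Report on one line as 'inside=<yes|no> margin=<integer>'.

d = (17, -18),  |d|² = 613;  R = 8+4 = 12,  c = 613−12² = 469
v_rel = (-16, 0),  |v_rel|² = 256;  v_rel·d = (-16)·(17) + (0)·(-18) = -272
256·t² + 544·t + 469 = 0  ⇒  m = (-272)² − 256·469 = -46080
m = -46080 < 0,  v_rel·d = -272 < 0  ⇒  outside

inside=no margin=-46080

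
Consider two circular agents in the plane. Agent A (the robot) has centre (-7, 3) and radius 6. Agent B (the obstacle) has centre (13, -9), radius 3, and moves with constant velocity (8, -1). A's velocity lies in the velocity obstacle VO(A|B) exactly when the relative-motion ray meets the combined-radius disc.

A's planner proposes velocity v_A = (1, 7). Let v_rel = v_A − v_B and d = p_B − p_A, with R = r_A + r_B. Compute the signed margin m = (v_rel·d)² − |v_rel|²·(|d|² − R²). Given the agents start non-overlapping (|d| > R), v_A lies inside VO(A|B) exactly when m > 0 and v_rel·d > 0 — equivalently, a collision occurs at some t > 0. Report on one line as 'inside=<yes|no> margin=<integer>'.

d = (20, -12),  |d|² = 544;  R = 6+3 = 9,  c = 544−9² = 463
v_rel = (-7, 8),  |v_rel|² = 113;  v_rel·d = (-7)·(20) + (8)·(-12) = -236
113·t² + 472·t + 463 = 0  ⇒  m = (-236)² − 113·463 = 3377
m = 3377 > 0,  v_rel·d = -236 < 0  ⇒  outside

inside=no margin=3377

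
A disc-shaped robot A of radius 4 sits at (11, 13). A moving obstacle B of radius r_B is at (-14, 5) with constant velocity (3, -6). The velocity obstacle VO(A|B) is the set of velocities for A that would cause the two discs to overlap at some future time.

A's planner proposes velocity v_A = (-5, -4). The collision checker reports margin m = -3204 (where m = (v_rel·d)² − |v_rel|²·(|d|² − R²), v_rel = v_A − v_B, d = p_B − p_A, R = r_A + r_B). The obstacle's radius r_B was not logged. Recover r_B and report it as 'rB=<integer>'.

m = -3204
d = (-25, -8);  v_rel = (-8, 2),  |v_rel|² = 68
v_rel×d = (-8)·(-8) − (2)·(-25) = 114
since m = R²·68 − 114²:  R² = (12996 + -3204) / 68 = 144
R = √144 = 12  ⇒  r_B = 12 − 4 = 8

rB=8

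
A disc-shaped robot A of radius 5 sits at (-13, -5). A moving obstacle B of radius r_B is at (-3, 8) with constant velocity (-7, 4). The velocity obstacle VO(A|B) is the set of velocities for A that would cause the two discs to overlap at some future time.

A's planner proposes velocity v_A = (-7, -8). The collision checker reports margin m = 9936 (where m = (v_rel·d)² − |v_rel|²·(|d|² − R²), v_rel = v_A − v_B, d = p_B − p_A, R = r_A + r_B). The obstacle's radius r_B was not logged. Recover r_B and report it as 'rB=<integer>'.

m = 9936
d = (10, 13);  v_rel = (0, -12),  |v_rel|² = 144
v_rel×d = (0)·(13) − (-12)·(10) = 120
since m = R²·144 − 120²:  R² = (14400 + 9936) / 144 = 169
R = √169 = 13  ⇒  r_B = 13 − 5 = 8

rB=8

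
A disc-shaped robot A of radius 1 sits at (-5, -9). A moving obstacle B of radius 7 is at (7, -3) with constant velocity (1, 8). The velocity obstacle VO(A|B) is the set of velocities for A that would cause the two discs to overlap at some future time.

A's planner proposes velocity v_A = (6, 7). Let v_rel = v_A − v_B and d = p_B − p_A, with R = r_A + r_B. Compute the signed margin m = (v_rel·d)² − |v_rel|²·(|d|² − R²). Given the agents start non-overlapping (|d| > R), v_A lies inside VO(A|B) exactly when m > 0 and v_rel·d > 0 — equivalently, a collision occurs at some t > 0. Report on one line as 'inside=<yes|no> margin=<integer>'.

d = (12, 6),  |d|² = 180;  R = 1+7 = 8,  c = 180−8² = 116
v_rel = (5, -1),  |v_rel|² = 26;  v_rel·d = (5)·(12) + (-1)·(6) = 54
26·t² − 108·t + 116 = 0  ⇒  m = 54² − 26·116 = -100
m = -100 < 0,  v_rel·d = 54 > 0  ⇒  outside

inside=no margin=-100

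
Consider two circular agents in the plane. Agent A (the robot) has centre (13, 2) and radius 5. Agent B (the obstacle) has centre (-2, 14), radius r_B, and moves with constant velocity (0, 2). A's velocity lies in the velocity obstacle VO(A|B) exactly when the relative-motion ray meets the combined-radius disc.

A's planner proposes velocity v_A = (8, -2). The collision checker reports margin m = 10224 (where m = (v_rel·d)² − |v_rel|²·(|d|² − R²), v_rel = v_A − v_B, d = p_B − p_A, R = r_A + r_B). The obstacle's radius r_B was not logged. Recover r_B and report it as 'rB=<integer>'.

m = 10224
d = (-15, 12);  v_rel = (8, -4),  |v_rel|² = 80
v_rel×d = (8)·(12) − (-4)·(-15) = 36
since m = R²·80 − 36²:  R² = (1296 + 10224) / 80 = 144
R = √144 = 12  ⇒  r_B = 12 − 5 = 7

rB=7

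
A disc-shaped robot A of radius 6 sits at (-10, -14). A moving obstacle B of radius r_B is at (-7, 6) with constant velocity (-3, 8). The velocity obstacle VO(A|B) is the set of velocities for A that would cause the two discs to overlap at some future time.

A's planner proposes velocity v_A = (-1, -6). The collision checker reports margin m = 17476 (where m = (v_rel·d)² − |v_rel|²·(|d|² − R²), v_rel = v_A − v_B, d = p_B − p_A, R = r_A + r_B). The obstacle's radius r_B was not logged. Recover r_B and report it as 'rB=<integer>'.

m = 17476
d = (3, 20);  v_rel = (2, -14),  |v_rel|² = 200
v_rel×d = (2)·(20) − (-14)·(3) = 82
since m = R²·200 − 82²:  R² = (6724 + 17476) / 200 = 121
R = √121 = 11  ⇒  r_B = 11 − 6 = 5

rB=5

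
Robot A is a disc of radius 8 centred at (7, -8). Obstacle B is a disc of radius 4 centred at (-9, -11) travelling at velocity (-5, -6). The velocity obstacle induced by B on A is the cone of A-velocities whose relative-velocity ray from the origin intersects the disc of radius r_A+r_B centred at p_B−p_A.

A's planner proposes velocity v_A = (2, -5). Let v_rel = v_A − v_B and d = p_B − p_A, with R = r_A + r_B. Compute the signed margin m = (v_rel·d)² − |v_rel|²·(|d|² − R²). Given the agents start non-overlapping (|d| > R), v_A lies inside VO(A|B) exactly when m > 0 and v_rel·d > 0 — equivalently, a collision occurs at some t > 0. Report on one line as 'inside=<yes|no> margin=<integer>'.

d = (-16, -3),  |d|² = 265;  R = 8+4 = 12,  c = 265−12² = 121
v_rel = (7, 1),  |v_rel|² = 50;  v_rel·d = (7)·(-16) + (1)·(-3) = -115
50·t² + 230·t + 121 = 0  ⇒  m = (-115)² − 50·121 = 7175
m = 7175 > 0,  v_rel·d = -115 < 0  ⇒  outside

inside=no margin=7175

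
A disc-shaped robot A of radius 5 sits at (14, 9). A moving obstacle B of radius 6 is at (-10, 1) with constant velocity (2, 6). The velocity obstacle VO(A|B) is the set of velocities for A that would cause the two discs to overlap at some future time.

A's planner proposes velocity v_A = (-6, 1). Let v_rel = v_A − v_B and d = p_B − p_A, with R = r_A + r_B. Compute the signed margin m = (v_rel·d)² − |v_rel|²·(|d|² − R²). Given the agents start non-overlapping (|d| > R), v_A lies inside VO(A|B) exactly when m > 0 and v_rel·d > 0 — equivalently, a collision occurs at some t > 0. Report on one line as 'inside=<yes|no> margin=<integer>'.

d = (-24, -8),  |d|² = 640;  R = 5+6 = 11,  c = 640−11² = 519
v_rel = (-8, -5),  |v_rel|² = 89;  v_rel·d = (-8)·(-24) + (-5)·(-8) = 232
89·t² − 464·t + 519 = 0  ⇒  m = 232² − 89·519 = 7633
m = 7633 > 0,  v_rel·d = 232 > 0  ⇒  inside

inside=yes margin=7633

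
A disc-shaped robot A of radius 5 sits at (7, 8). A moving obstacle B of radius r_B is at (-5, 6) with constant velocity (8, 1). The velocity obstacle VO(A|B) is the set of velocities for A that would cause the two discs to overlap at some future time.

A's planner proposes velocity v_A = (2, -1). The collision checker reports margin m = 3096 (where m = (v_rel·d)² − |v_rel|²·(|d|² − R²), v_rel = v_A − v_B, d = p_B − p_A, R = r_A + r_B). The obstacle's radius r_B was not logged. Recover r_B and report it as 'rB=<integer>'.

m = 3096
d = (-12, -2);  v_rel = (-6, -2),  |v_rel|² = 40
v_rel×d = (-6)·(-2) − (-2)·(-12) = -12
since m = R²·40 − (-12)²:  R² = (144 + 3096) / 40 = 81
R = √81 = 9  ⇒  r_B = 9 − 5 = 4

rB=4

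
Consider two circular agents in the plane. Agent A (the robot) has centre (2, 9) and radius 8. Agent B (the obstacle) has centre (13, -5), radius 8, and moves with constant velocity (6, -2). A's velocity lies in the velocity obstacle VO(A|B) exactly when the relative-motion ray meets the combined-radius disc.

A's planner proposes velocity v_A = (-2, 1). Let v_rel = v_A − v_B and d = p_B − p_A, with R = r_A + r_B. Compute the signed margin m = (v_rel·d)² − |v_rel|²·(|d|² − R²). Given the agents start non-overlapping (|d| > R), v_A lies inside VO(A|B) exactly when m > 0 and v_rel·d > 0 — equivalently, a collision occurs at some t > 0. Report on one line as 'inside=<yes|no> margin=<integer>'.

d = (11, -14),  |d|² = 317;  R = 8+8 = 16,  c = 317−16² = 61
v_rel = (-8, 3),  |v_rel|² = 73;  v_rel·d = (-8)·(11) + (3)·(-14) = -130
73·t² + 260·t + 61 = 0  ⇒  m = (-130)² − 73·61 = 12447
m = 12447 > 0,  v_rel·d = -130 < 0  ⇒  outside

inside=no margin=12447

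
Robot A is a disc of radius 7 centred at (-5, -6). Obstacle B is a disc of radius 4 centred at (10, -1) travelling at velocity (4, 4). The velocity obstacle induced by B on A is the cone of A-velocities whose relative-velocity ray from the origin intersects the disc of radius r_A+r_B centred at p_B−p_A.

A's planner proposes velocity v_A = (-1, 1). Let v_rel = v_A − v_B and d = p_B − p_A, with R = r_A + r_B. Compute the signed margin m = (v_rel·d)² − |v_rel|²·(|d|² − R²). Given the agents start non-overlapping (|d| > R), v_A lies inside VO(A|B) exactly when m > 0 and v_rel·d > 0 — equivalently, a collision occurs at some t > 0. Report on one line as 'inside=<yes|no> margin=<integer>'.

d = (15, 5),  |d|² = 250;  R = 7+4 = 11,  c = 250−11² = 129
v_rel = (-5, -3),  |v_rel|² = 34;  v_rel·d = (-5)·(15) + (-3)·(5) = -90
34·t² + 180·t + 129 = 0  ⇒  m = (-90)² − 34·129 = 3714
m = 3714 > 0,  v_rel·d = -90 < 0  ⇒  outside

inside=no margin=3714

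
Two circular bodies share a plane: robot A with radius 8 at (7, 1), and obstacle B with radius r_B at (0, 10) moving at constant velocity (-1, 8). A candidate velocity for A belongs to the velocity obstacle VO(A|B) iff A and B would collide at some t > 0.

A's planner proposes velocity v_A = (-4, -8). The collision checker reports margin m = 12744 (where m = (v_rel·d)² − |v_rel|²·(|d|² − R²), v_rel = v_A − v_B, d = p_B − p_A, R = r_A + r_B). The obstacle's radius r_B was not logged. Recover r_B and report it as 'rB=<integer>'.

m = 12744
d = (-7, 9);  v_rel = (-3, -16),  |v_rel|² = 265
v_rel×d = (-3)·(9) − (-16)·(-7) = -139
since m = R²·265 − (-139)²:  R² = (19321 + 12744) / 265 = 121
R = √121 = 11  ⇒  r_B = 11 − 8 = 3

rB=3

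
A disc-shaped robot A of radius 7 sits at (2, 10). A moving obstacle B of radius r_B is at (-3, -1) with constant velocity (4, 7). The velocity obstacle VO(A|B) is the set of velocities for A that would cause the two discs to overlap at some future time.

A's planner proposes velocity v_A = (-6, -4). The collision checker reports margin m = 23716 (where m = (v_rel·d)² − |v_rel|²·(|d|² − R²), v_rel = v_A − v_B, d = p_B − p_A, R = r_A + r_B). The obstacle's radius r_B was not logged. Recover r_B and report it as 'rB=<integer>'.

m = 23716
d = (-5, -11);  v_rel = (-10, -11),  |v_rel|² = 221
v_rel×d = (-10)·(-11) − (-11)·(-5) = 55
since m = R²·221 − 55²:  R² = (3025 + 23716) / 221 = 121
R = √121 = 11  ⇒  r_B = 11 − 7 = 4

rB=4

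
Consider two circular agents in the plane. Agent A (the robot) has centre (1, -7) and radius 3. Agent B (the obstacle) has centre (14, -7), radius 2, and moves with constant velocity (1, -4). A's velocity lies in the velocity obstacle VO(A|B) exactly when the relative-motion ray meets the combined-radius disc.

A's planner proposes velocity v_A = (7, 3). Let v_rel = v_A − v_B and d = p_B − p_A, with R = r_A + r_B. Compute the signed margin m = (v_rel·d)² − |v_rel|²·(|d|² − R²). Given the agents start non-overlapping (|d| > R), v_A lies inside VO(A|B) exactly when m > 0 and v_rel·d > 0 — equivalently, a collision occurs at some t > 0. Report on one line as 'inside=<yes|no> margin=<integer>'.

d = (13, 0),  |d|² = 169;  R = 3+2 = 5,  c = 169−5² = 144
v_rel = (6, 7),  |v_rel|² = 85;  v_rel·d = (6)·(13) + (7)·(0) = 78
85·t² − 156·t + 144 = 0  ⇒  m = 78² − 85·144 = -6156
m = -6156 < 0,  v_rel·d = 78 > 0  ⇒  outside

inside=no margin=-6156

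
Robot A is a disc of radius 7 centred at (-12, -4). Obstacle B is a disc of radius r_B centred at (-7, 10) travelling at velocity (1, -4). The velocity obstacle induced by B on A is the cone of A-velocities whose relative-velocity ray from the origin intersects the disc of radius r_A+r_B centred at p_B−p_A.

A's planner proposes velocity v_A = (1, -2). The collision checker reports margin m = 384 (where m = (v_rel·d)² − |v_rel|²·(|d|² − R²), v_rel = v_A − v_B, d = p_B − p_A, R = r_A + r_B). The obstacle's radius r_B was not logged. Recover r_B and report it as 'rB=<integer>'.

m = 384
d = (5, 14);  v_rel = (0, 2),  |v_rel|² = 4
v_rel×d = (0)·(14) − (2)·(5) = -10
since m = R²·4 − (-10)²:  R² = (100 + 384) / 4 = 121
R = √121 = 11  ⇒  r_B = 11 − 7 = 4

rB=4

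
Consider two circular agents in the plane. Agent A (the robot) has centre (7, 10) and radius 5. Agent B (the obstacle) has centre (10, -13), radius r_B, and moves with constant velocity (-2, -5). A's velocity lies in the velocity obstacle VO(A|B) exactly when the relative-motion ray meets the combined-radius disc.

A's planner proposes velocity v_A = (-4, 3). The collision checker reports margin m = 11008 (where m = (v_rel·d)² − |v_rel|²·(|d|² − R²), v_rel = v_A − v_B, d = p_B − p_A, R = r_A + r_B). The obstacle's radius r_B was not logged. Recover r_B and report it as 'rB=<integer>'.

m = 11008
d = (3, -23);  v_rel = (-2, 8),  |v_rel|² = 68
v_rel×d = (-2)·(-23) − (8)·(3) = 22
since m = R²·68 − 22²:  R² = (484 + 11008) / 68 = 169
R = √169 = 13  ⇒  r_B = 13 − 5 = 8

rB=8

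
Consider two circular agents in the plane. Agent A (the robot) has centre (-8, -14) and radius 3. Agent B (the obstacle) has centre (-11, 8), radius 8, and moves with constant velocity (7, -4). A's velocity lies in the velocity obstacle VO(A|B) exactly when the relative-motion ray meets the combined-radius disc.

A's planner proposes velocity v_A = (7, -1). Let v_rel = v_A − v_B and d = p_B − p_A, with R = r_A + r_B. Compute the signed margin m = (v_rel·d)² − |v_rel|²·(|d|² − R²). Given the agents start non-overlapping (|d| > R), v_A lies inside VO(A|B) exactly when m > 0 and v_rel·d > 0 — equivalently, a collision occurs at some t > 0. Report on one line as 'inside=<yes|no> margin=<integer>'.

d = (-3, 22),  |d|² = 493;  R = 3+8 = 11,  c = 493−11² = 372
v_rel = (0, 3),  |v_rel|² = 9;  v_rel·d = (0)·(-3) + (3)·(22) = 66
9·t² − 132·t + 372 = 0  ⇒  m = 66² − 9·372 = 1008
m = 1008 > 0,  v_rel·d = 66 > 0  ⇒  inside

inside=yes margin=1008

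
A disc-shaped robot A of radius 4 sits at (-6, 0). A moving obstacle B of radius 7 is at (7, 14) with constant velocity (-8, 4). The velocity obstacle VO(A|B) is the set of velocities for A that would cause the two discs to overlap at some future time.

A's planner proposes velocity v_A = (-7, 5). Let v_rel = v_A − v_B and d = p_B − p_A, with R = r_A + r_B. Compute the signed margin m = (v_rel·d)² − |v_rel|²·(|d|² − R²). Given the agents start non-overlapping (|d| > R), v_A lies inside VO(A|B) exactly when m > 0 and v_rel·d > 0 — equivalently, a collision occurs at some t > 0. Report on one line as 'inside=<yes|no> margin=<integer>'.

d = (13, 14),  |d|² = 365;  R = 4+7 = 11,  c = 365−11² = 244
v_rel = (1, 1),  |v_rel|² = 2;  v_rel·d = (1)·(13) + (1)·(14) = 27
2·t² − 54·t + 244 = 0  ⇒  m = 27² − 2·244 = 241
m = 241 > 0,  v_rel·d = 27 > 0  ⇒  inside

inside=yes margin=241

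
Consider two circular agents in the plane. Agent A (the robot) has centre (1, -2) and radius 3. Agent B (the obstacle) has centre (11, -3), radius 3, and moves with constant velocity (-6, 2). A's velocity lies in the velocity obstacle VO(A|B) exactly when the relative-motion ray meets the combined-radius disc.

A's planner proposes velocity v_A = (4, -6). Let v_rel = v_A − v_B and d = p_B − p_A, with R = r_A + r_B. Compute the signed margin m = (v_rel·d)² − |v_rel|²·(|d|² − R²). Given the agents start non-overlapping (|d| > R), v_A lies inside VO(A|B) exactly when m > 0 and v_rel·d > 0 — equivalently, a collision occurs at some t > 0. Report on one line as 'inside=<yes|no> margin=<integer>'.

d = (10, -1),  |d|² = 101;  R = 3+3 = 6,  c = 101−6² = 65
v_rel = (10, -8),  |v_rel|² = 164;  v_rel·d = (10)·(10) + (-8)·(-1) = 108
164·t² − 216·t + 65 = 0  ⇒  m = 108² − 164·65 = 1004
m = 1004 > 0,  v_rel·d = 108 > 0  ⇒  inside

inside=yes margin=1004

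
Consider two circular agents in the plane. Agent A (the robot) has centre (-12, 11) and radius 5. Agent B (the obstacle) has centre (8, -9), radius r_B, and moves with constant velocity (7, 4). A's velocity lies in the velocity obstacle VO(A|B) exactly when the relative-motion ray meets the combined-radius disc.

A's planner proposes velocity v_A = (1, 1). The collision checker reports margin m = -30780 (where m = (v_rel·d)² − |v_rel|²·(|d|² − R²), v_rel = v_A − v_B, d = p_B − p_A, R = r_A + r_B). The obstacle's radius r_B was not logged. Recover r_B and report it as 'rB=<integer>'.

m = -30780
d = (20, -20);  v_rel = (-6, -3),  |v_rel|² = 45
v_rel×d = (-6)·(-20) − (-3)·(20) = 180
since m = R²·45 − 180²:  R² = (32400 + -30780) / 45 = 36
R = √36 = 6  ⇒  r_B = 6 − 5 = 1

rB=1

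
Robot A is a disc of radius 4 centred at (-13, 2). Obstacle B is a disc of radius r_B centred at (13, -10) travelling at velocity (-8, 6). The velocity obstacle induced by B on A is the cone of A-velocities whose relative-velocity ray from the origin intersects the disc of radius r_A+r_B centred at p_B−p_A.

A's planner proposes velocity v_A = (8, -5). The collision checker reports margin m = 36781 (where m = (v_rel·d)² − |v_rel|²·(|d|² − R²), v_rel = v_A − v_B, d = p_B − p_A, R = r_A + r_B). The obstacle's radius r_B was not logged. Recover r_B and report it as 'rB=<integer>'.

m = 36781
d = (26, -12);  v_rel = (16, -11),  |v_rel|² = 377
v_rel×d = (16)·(-12) − (-11)·(26) = 94
since m = R²·377 − 94²:  R² = (8836 + 36781) / 377 = 121
R = √121 = 11  ⇒  r_B = 11 − 4 = 7

rB=7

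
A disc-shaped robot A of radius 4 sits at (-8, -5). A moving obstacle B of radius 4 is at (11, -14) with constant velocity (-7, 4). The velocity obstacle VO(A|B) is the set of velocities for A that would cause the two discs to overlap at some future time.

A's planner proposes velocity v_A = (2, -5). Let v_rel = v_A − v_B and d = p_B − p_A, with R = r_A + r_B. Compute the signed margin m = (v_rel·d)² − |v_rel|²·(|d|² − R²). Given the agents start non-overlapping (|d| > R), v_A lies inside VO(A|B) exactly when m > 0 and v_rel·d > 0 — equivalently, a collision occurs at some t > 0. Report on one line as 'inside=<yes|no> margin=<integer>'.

d = (19, -9),  |d|² = 442;  R = 4+4 = 8,  c = 442−8² = 378
v_rel = (9, -9),  |v_rel|² = 162;  v_rel·d = (9)·(19) + (-9)·(-9) = 252
162·t² − 504·t + 378 = 0  ⇒  m = 252² − 162·378 = 2268
m = 2268 > 0,  v_rel·d = 252 > 0  ⇒  inside

inside=yes margin=2268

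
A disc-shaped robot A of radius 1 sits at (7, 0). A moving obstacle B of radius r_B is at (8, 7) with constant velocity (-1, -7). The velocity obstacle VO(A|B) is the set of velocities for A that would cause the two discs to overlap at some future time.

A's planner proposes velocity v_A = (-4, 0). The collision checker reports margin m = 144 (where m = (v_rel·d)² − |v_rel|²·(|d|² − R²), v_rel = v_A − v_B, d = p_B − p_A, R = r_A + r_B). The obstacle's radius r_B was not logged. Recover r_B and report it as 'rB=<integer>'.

m = 144
d = (1, 7);  v_rel = (-3, 7),  |v_rel|² = 58
v_rel×d = (-3)·(7) − (7)·(1) = -28
since m = R²·58 − (-28)²:  R² = (784 + 144) / 58 = 16
R = √16 = 4  ⇒  r_B = 4 − 1 = 3

rB=3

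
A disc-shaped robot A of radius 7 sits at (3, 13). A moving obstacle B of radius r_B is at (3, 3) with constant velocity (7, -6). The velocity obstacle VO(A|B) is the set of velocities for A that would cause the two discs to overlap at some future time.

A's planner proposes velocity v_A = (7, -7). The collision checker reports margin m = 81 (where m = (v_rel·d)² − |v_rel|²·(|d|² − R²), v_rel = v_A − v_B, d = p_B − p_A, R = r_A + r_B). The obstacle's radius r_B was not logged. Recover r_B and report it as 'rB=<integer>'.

m = 81
d = (0, -10);  v_rel = (0, -1),  |v_rel|² = 1
v_rel×d = (0)·(-10) − (-1)·(0) = 0
since m = R²·1 − 0²:  R² = (0 + 81) / 1 = 81
R = √81 = 9  ⇒  r_B = 9 − 7 = 2

rB=2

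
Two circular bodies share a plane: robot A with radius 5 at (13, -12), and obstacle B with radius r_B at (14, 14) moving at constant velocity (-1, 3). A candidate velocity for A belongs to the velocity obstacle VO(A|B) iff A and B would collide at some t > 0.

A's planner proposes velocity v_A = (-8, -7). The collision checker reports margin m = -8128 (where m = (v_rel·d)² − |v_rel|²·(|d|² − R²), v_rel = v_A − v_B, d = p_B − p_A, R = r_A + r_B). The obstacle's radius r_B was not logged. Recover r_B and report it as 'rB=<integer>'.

m = -8128
d = (1, 26);  v_rel = (-7, -10),  |v_rel|² = 149
v_rel×d = (-7)·(26) − (-10)·(1) = -172
since m = R²·149 − (-172)²:  R² = (29584 + -8128) / 149 = 144
R = √144 = 12  ⇒  r_B = 12 − 5 = 7

rB=7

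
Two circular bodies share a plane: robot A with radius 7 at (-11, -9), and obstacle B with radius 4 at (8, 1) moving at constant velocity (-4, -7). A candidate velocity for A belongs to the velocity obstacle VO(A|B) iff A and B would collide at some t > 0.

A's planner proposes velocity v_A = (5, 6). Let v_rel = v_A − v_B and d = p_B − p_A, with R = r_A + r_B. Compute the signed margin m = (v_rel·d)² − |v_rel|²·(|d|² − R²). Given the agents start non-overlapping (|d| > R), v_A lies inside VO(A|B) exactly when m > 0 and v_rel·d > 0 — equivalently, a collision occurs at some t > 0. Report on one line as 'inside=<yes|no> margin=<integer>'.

d = (19, 10),  |d|² = 461;  R = 7+4 = 11,  c = 461−11² = 340
v_rel = (9, 13),  |v_rel|² = 250;  v_rel·d = (9)·(19) + (13)·(10) = 301
250·t² − 602·t + 340 = 0  ⇒  m = 301² − 250·340 = 5601
m = 5601 > 0,  v_rel·d = 301 > 0  ⇒  inside

inside=yes margin=5601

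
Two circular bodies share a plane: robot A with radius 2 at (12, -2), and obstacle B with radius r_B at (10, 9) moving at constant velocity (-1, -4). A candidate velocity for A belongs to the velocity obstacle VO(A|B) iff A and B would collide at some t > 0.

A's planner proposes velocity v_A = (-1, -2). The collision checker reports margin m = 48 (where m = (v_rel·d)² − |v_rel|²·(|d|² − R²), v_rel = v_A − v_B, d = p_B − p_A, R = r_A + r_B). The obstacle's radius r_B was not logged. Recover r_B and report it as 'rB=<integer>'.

m = 48
d = (-2, 11);  v_rel = (0, 2),  |v_rel|² = 4
v_rel×d = (0)·(11) − (2)·(-2) = 4
since m = R²·4 − 4²:  R² = (16 + 48) / 4 = 16
R = √16 = 4  ⇒  r_B = 4 − 2 = 2

rB=2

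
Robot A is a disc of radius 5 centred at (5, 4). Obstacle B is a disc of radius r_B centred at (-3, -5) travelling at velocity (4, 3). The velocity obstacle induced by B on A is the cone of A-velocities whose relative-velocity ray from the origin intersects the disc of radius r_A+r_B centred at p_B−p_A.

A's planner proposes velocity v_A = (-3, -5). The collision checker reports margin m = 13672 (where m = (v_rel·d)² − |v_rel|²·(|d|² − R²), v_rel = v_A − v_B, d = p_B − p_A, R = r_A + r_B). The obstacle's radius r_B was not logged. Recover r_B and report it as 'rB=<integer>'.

m = 13672
d = (-8, -9);  v_rel = (-7, -8),  |v_rel|² = 113
v_rel×d = (-7)·(-9) − (-8)·(-8) = -1
since m = R²·113 − (-1)²:  R² = (1 + 13672) / 113 = 121
R = √121 = 11  ⇒  r_B = 11 − 5 = 6

rB=6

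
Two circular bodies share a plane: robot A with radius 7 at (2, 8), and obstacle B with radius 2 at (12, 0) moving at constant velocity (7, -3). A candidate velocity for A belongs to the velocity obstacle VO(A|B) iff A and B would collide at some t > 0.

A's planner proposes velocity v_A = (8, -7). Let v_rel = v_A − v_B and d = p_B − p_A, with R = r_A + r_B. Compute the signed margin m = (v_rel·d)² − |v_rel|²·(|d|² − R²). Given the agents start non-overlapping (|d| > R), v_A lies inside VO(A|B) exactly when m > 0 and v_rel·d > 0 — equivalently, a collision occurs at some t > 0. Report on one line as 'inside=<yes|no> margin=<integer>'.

d = (10, -8),  |d|² = 164;  R = 7+2 = 9,  c = 164−9² = 83
v_rel = (1, -4),  |v_rel|² = 17;  v_rel·d = (1)·(10) + (-4)·(-8) = 42
17·t² − 84·t + 83 = 0  ⇒  m = 42² − 17·83 = 353
m = 353 > 0,  v_rel·d = 42 > 0  ⇒  inside

inside=yes margin=353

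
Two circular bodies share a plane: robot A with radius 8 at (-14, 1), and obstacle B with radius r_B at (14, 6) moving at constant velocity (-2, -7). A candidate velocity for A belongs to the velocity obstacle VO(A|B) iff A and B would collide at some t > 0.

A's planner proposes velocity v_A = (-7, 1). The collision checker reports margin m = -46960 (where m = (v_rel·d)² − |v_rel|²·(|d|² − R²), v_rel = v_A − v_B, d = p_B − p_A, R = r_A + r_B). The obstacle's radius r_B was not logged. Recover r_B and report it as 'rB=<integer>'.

m = -46960
d = (28, 5);  v_rel = (-5, 8),  |v_rel|² = 89
v_rel×d = (-5)·(5) − (8)·(28) = -249
since m = R²·89 − (-249)²:  R² = (62001 + -46960) / 89 = 169
R = √169 = 13  ⇒  r_B = 13 − 8 = 5

rB=5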